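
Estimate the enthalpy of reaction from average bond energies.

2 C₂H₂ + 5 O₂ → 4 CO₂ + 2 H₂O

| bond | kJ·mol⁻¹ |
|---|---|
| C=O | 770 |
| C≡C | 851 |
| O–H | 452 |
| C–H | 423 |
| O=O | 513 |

ΔH ≈ −2009 kJ

Bonds broken (reactants):
  C≡C: 2 × 851 = 1702
  C–H: 4 × 423 = 1692
  O=O: 5 × 513 = 2565
  Σ(broken) = 5959 kJ
Bonds formed (products):
  C=O: 8 × 770 = 6160
  O–H: 4 × 452 = 1808
  Σ(formed) = 7968 kJ
ΔH = Σ(broken) − Σ(formed) = 5959 − 7968 = −2009 kJ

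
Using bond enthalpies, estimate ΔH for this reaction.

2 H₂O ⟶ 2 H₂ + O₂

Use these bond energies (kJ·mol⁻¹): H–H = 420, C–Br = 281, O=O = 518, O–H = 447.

Bonds broken (reactants):
  O–H: 4 × 447 = 1788
  Σ(broken) = 1788 kJ
Bonds formed (products):
  H–H: 2 × 420 = 840
  O=O: 1 × 518 = 518
  Σ(formed) = 1358 kJ
ΔH = Σ(broken) − Σ(formed) = 1788 − 1358 = +430 kJ

ΔH ≈ +430 kJ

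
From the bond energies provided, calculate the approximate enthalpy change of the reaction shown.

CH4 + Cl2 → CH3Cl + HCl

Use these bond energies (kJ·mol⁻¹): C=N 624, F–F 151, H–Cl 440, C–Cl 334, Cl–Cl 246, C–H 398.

Bonds broken (reactants):
  C–H: 4 × 398 = 1592
  Cl–Cl: 1 × 246 = 246
  Σ(broken) = 1838 kJ
Bonds formed (products):
  C–Cl: 1 × 334 = 334
  C–H: 3 × 398 = 1194
  H–Cl: 1 × 440 = 440
  Σ(formed) = 1968 kJ
ΔH = Σ(broken) − Σ(formed) = 1838 − 1968 = −130 kJ

ΔH ≈ −130 kJ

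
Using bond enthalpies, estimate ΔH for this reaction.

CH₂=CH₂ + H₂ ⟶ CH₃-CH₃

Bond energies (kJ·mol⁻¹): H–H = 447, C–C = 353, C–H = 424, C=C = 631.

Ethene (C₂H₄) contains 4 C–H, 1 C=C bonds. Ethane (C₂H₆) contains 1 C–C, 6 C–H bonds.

ΔH ≈ −123 kJ

Bonds broken (reactants):
  C–H: 4 × 424 = 1696
  C=C: 1 × 631 = 631
  H–H: 1 × 447 = 447
  Σ(broken) = 2774 kJ
Bonds formed (products):
  C–C: 1 × 353 = 353
  C–H: 6 × 424 = 2544
  Σ(formed) = 2897 kJ
ΔH = Σ(broken) − Σ(formed) = 2774 − 2897 = −123 kJ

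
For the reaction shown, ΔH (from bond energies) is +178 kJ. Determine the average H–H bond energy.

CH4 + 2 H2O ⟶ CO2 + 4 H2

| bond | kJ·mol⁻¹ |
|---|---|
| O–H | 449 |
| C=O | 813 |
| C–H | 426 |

Let D be the H–H bond energy.
Σ(broken) = 4×426 + 4×449 = 3500
Σ(formed) = 2×813 + 4×D = 1626 + 4D
ΔH = Σ(broken) − Σ(formed) = (3500) − (1626 + 4D) = +1874 − 4D
Setting this equal to +178 kJ gives 4D = 1696, so D = 424 kJ/mol.

D(H–H) ≈ 424 kJ/mol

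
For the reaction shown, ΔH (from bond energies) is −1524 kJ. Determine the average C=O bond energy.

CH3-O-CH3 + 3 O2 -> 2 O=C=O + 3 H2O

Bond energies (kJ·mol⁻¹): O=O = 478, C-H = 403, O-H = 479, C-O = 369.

Let D be the C=O bond energy.
Σ(broken) = 6×403 + 2×369 + 3×478 = 4590
Σ(formed) = 4×D + 6×479 = 2874 + 4D
ΔH = Σ(broken) − Σ(formed) = (4590) − (2874 + 4D) = +1716 − 4D
Setting this equal to −1524 kJ gives 4D = 3240, so D = 810 kJ/mol.

D(C=O) ≈ 810 kJ/mol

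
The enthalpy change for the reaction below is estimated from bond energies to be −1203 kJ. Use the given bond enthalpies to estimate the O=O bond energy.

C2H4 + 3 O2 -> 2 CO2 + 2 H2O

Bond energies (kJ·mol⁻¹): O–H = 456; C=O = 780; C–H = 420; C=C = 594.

D(O=O) ≈ 489 kJ/mol

Let D be the O=O bond energy.
Σ(broken) = 4×420 + 1×594 + 3×D = 2274 + 3D
Σ(formed) = 4×780 + 4×456 = 4944
ΔH = Σ(broken) − Σ(formed) = (2274 + 3D) − (4944) = −2670 + 3D
Setting this equal to −1203 kJ gives 3D = 1467, so D = 489 kJ/mol.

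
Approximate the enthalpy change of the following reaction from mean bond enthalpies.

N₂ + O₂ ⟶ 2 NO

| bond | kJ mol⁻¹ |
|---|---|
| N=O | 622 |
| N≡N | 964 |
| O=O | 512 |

Bonds broken (reactants):
  N≡N: 1 × 964 = 964
  O=O: 1 × 512 = 512
  Σ(broken) = 1476 kJ
Bonds formed (products):
  N=O: 2 × 622 = 1244
  Σ(formed) = 1244 kJ
ΔH = Σ(broken) − Σ(formed) = 1476 − 1244 = +232 kJ

ΔH ≈ +232 kJ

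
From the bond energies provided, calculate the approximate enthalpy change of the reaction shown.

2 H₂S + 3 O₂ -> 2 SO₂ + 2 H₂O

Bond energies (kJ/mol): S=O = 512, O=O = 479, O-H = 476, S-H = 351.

ΔH ≈ −1111 kJ

Bonds broken (reactants):
  O=O: 3 × 479 = 1437
  S-H: 4 × 351 = 1404
  Σ(broken) = 2841 kJ
Bonds formed (products):
  O-H: 4 × 476 = 1904
  S=O: 4 × 512 = 2048
  Σ(formed) = 3952 kJ
ΔH = Σ(broken) − Σ(formed) = 2841 − 3952 = −1111 kJ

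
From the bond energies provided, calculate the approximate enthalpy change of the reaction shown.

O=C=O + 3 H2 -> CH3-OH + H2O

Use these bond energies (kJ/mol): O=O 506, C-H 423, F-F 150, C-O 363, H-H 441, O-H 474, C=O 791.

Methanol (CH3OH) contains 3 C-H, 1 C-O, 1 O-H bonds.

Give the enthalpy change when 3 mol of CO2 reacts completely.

ΔH = −447 kJ

Bonds broken (reactants):
  C=O: 2 × 791 = 1582
  H-H: 3 × 441 = 1323
  Σ(broken) = 2905 kJ
Bonds formed (products):
  C-H: 3 × 423 = 1269
  C-O: 1 × 363 = 363
  O-H: 3 × 474 = 1422
  Σ(formed) = 3054 kJ
ΔH = Σ(broken) − Σ(formed) = 2905 − 3054 = −149 kJ
For 3× the reaction as written: 3 × (−149) = −447 kJ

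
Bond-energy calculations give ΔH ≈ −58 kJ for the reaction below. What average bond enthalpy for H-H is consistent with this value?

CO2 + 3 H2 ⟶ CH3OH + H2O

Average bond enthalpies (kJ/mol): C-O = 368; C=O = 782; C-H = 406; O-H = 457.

D(H-H) ≈ 445 kJ/mol

Let D be the H-H bond energy.
Σ(broken) = 2×782 + 3×D = 1564 + 3D
Σ(formed) = 3×406 + 1×368 + 3×457 = 2957
ΔH = Σ(broken) − Σ(formed) = (1564 + 3D) − (2957) = −1393 + 3D
Setting this equal to −58 kJ gives 3D = 1335, so D = 445 kJ/mol.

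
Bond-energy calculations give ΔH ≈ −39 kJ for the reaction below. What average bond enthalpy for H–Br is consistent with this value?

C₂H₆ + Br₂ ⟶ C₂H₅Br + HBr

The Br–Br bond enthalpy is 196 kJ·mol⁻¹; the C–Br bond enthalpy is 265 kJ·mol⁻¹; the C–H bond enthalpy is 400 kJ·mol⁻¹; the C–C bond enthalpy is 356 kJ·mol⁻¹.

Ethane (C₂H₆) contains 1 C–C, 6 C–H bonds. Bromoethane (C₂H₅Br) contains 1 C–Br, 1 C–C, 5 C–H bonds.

D(H–Br) ≈ 370 kJ/mol

Let D be the H–Br bond energy.
Σ(broken) = 1×196 + 1×356 + 6×400 = 2952
Σ(formed) = 1×265 + 1×356 + 5×400 + 1×D = 2621 + D
ΔH = Σ(broken) − Σ(formed) = (2952) − (2621 + D) = +331 − D
Setting this equal to −39 kJ gives D = 370 kJ/mol.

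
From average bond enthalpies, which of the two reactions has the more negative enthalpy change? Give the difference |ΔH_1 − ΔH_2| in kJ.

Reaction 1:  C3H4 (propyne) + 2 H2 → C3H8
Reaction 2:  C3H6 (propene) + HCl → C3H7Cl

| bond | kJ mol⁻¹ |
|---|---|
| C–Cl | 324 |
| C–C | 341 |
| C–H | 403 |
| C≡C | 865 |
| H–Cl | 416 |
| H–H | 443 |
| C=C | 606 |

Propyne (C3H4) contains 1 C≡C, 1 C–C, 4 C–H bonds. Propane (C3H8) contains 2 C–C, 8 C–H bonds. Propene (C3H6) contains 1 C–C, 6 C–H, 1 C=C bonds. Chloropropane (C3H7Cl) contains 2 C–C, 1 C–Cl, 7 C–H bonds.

Reaction 1, by 156 kJ

Reaction 1:
  Bonds broken (reactants):
    C≡C: 1 × 865 = 865
    C–C: 1 × 341 = 341
    C–H: 4 × 403 = 1612
    H–H: 2 × 443 = 886
    Σ(broken) = 3704 kJ
  Bonds formed (products):
    C–C: 2 × 341 = 682
    C–H: 8 × 403 = 3224
    Σ(formed) = 3906 kJ
  ΔH_1 = 3704 − 3906 = −202 kJ
Reaction 2:
  Bonds broken (reactants):
    C–C: 1 × 341 = 341
    C–H: 6 × 403 = 2418
    C=C: 1 × 606 = 606
    H–Cl: 1 × 416 = 416
    Σ(broken) = 3781 kJ
  Bonds formed (products):
    C–C: 2 × 341 = 682
    C–Cl: 1 × 324 = 324
    C–H: 7 × 403 = 2821
    Σ(formed) = 3827 kJ
  ΔH_2 = 3781 − 3827 = −46 kJ
ΔH_1 − ΔH_2 = −156 kJ, so reaction 1 has the more negative ΔH; |ΔH_1 − ΔH_2| = 156 kJ.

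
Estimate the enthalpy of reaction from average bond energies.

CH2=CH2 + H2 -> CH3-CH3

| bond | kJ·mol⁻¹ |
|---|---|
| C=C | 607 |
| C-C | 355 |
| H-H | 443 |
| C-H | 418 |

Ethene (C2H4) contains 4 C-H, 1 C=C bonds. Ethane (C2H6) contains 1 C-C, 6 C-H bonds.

ΔH ≈ −141 kJ

Bonds broken (reactants):
  C-H: 4 × 418 = 1672
  C=C: 1 × 607 = 607
  H-H: 1 × 443 = 443
  Σ(broken) = 2722 kJ
Bonds formed (products):
  C-C: 1 × 355 = 355
  C-H: 6 × 418 = 2508
  Σ(formed) = 2863 kJ
ΔH = Σ(broken) − Σ(formed) = 2722 − 2863 = −141 kJ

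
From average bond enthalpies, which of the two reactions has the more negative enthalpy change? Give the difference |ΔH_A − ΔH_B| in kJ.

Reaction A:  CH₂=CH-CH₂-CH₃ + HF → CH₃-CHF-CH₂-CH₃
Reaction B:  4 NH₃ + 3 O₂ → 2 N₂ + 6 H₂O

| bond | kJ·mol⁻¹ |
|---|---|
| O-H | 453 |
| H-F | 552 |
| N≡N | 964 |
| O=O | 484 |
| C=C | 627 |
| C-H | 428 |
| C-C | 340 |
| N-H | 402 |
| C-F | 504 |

Reaction B, by 995 kJ

Reaction A:
  Bonds broken (reactants):
    C-C: 2 × 340 = 680
    C-H: 8 × 428 = 3424
    C=C: 1 × 627 = 627
    H-F: 1 × 552 = 552
    Σ(broken) = 5283 kJ
  Bonds formed (products):
    C-C: 3 × 340 = 1020
    C-F: 1 × 504 = 504
    C-H: 9 × 428 = 3852
    Σ(formed) = 5376 kJ
  ΔH_A = 5283 − 5376 = −93 kJ
Reaction B:
  Bonds broken (reactants):
    N-H: 12 × 402 = 4824
    O=O: 3 × 484 = 1452
    Σ(broken) = 6276 kJ
  Bonds formed (products):
    N≡N: 2 × 964 = 1928
    O-H: 12 × 453 = 5436
    Σ(formed) = 7364 kJ
  ΔH_B = 6276 − 7364 = −1088 kJ
ΔH_A − ΔH_B = +995 kJ, so reaction B has the more negative ΔH; |ΔH_A − ΔH_B| = 995 kJ.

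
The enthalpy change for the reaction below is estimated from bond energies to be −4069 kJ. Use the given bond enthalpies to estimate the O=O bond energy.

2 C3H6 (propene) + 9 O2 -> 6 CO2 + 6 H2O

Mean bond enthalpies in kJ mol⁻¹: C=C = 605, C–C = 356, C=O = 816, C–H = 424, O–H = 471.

D(O=O) ≈ 485 kJ/mol

Let D be the O=O bond energy.
Σ(broken) = 2×356 + 12×424 + 2×605 + 9×D = 7010 + 9D
Σ(formed) = 12×816 + 12×471 = 15444
ΔH = Σ(broken) − Σ(formed) = (7010 + 9D) − (15444) = −8434 + 9D
Setting this equal to −4069 kJ gives 9D = 4365, so D = 485 kJ/mol.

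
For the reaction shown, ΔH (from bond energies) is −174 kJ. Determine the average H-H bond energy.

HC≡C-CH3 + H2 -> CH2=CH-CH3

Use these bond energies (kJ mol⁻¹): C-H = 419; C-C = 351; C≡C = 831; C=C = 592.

Let D be the H-H bond energy.
Σ(broken) = 1×831 + 1×351 + 4×419 + 1×D = 2858 + D
Σ(formed) = 1×351 + 6×419 + 1×592 = 3457
ΔH = Σ(broken) − Σ(formed) = (2858 + D) − (3457) = −599 + D
Setting this equal to −174 kJ gives D = 425 kJ/mol.

D(H-H) ≈ 425 kJ/mol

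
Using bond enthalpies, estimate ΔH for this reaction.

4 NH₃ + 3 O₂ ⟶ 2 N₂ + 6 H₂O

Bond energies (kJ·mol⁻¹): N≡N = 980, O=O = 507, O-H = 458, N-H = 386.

ΔH ≈ −1303 kJ

Bonds broken (reactants):
  N-H: 12 × 386 = 4632
  O=O: 3 × 507 = 1521
  Σ(broken) = 6153 kJ
Bonds formed (products):
  N≡N: 2 × 980 = 1960
  O-H: 12 × 458 = 5496
  Σ(formed) = 7456 kJ
ΔH = Σ(broken) − Σ(formed) = 6153 − 7456 = −1303 kJ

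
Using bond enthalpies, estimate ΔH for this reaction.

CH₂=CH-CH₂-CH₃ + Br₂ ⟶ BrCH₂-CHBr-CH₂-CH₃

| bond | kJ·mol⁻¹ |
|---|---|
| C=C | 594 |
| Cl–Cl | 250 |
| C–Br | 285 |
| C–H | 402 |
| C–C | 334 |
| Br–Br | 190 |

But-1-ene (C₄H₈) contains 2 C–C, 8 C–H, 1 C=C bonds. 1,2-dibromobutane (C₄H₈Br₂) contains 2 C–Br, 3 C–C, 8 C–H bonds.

ΔH ≈ −120 kJ

Bonds broken (reactants):
  Br–Br: 1 × 190 = 190
  C–C: 2 × 334 = 668
  C–H: 8 × 402 = 3216
  C=C: 1 × 594 = 594
  Σ(broken) = 4668 kJ
Bonds formed (products):
  C–Br: 2 × 285 = 570
  C–C: 3 × 334 = 1002
  C–H: 8 × 402 = 3216
  Σ(formed) = 4788 kJ
ΔH = Σ(broken) − Σ(formed) = 4668 − 4788 = −120 kJ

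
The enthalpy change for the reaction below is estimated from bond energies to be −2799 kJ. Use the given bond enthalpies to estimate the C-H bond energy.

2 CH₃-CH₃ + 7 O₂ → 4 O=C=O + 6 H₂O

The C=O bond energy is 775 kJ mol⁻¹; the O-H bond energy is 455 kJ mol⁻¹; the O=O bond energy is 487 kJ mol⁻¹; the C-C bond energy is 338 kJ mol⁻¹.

Let D be the C-H bond energy.
Σ(broken) = 2×338 + 12×D + 7×487 = 4085 + 12D
Σ(formed) = 8×775 + 12×455 = 11660
ΔH = Σ(broken) − Σ(formed) = (4085 + 12D) − (11660) = −7575 + 12D
Setting this equal to −2799 kJ gives 12D = 4776, so D = 398 kJ/mol.

D(C-H) ≈ 398 kJ/mol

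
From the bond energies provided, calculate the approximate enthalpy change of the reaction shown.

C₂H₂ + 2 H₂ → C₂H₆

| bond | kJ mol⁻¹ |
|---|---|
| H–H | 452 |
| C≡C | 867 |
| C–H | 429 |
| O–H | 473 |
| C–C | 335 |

ΔH ≈ −280 kJ

Bonds broken (reactants):
  C≡C: 1 × 867 = 867
  C–H: 2 × 429 = 858
  H–H: 2 × 452 = 904
  Σ(broken) = 2629 kJ
Bonds formed (products):
  C–C: 1 × 335 = 335
  C–H: 6 × 429 = 2574
  Σ(formed) = 2909 kJ
ΔH = Σ(broken) − Σ(formed) = 2629 − 2909 = −280 kJ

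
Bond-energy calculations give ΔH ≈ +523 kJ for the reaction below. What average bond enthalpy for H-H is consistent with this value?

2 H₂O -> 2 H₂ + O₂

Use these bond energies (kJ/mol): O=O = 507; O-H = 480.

Let D be the H-H bond energy.
Σ(broken) = 4×480 = 1920
Σ(formed) = 2×D + 1×507 = 507 + 2D
ΔH = Σ(broken) − Σ(formed) = (1920) − (507 + 2D) = +1413 − 2D
Setting this equal to +523 kJ gives 2D = 890, so D = 445 kJ/mol.

D(H-H) ≈ 445 kJ/mol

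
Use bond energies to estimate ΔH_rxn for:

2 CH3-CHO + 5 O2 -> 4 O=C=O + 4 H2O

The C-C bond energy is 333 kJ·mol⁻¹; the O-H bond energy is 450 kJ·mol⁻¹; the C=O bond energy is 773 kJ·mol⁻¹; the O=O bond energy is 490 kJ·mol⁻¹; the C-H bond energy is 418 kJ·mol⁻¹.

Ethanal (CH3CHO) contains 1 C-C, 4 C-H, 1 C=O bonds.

ΔH ≈ −1778 kJ

Bonds broken (reactants):
  C-C: 2 × 333 = 666
  C-H: 8 × 418 = 3344
  C=O: 2 × 773 = 1546
  O=O: 5 × 490 = 2450
  Σ(broken) = 8006 kJ
Bonds formed (products):
  C=O: 8 × 773 = 6184
  O-H: 8 × 450 = 3600
  Σ(formed) = 9784 kJ
ΔH = Σ(broken) − Σ(formed) = 8006 − 9784 = −1778 kJ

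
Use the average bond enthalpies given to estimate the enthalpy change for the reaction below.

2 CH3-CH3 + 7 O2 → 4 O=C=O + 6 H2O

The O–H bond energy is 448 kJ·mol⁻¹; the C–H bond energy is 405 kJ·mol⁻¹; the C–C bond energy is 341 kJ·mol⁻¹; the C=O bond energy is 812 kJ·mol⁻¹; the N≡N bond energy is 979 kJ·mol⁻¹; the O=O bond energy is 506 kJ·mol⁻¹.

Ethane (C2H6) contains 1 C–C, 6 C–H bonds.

Bonds broken (reactants):
  C–C: 2 × 341 = 682
  C–H: 12 × 405 = 4860
  O=O: 7 × 506 = 3542
  Σ(broken) = 9084 kJ
Bonds formed (products):
  C=O: 8 × 812 = 6496
  O–H: 12 × 448 = 5376
  Σ(formed) = 11872 kJ
ΔH = Σ(broken) − Σ(formed) = 9084 − 11872 = −2788 kJ

ΔH ≈ −2788 kJ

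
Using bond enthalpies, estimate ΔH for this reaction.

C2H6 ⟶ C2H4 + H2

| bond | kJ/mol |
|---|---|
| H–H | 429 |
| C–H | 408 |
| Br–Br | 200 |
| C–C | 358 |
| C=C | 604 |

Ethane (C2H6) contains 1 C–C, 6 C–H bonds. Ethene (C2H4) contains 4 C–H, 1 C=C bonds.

ΔH ≈ +141 kJ

Bonds broken (reactants):
  C–C: 1 × 358 = 358
  C–H: 6 × 408 = 2448
  Σ(broken) = 2806 kJ
Bonds formed (products):
  C–H: 4 × 408 = 1632
  C=C: 1 × 604 = 604
  H–H: 1 × 429 = 429
  Σ(formed) = 2665 kJ
ΔH = Σ(broken) − Σ(formed) = 2806 − 2665 = +141 kJ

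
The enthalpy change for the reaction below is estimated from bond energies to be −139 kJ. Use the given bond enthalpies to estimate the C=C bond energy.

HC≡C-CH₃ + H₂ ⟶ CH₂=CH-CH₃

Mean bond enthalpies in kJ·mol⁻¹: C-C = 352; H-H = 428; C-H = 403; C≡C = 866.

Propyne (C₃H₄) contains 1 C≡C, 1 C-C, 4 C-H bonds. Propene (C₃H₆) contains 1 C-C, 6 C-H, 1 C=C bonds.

Let D be the C=C bond energy.
Σ(broken) = 1×866 + 1×352 + 4×403 + 1×428 = 3258
Σ(formed) = 1×352 + 6×403 + 1×D = 2770 + D
ΔH = Σ(broken) − Σ(formed) = (3258) − (2770 + D) = +488 − D
Setting this equal to −139 kJ gives D = 627 kJ/mol.

D(C=C) ≈ 627 kJ/mol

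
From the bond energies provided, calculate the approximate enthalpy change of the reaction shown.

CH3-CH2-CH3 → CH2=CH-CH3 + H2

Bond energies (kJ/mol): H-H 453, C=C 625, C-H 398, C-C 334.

Bonds broken (reactants):
  C-C: 2 × 334 = 668
  C-H: 8 × 398 = 3184
  Σ(broken) = 3852 kJ
Bonds formed (products):
  C-C: 1 × 334 = 334
  C-H: 6 × 398 = 2388
  C=C: 1 × 625 = 625
  H-H: 1 × 453 = 453
  Σ(formed) = 3800 kJ
ΔH = Σ(broken) − Σ(formed) = 3852 − 3800 = +52 kJ

ΔH ≈ +52 kJ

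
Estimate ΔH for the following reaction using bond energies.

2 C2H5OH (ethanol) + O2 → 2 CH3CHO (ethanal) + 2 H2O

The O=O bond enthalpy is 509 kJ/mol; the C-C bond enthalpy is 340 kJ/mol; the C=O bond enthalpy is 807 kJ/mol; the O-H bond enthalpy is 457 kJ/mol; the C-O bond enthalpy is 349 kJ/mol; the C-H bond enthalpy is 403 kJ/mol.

ΔH ≈ −515 kJ

Bonds broken (reactants):
  C-C: 2 × 340 = 680
  C-H: 10 × 403 = 4030
  C-O: 2 × 349 = 698
  O-H: 2 × 457 = 914
  O=O: 1 × 509 = 509
  Σ(broken) = 6831 kJ
Bonds formed (products):
  C-C: 2 × 340 = 680
  C-H: 8 × 403 = 3224
  C=O: 2 × 807 = 1614
  O-H: 4 × 457 = 1828
  Σ(formed) = 7346 kJ
ΔH = Σ(broken) − Σ(formed) = 6831 − 7346 = −515 kJ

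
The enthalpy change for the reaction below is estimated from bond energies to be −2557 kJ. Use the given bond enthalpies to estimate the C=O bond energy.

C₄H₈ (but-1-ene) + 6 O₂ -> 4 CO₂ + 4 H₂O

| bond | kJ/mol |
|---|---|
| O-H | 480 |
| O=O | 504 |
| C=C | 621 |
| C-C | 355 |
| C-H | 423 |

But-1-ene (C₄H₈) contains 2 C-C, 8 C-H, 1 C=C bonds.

D(C=O) ≈ 807 kJ/mol

Let D be the C=O bond energy.
Σ(broken) = 2×355 + 8×423 + 1×621 + 6×504 = 7739
Σ(formed) = 8×D + 8×480 = 3840 + 8D
ΔH = Σ(broken) − Σ(formed) = (7739) − (3840 + 8D) = +3899 − 8D
Setting this equal to −2557 kJ gives 8D = 6456, so D = 807 kJ/mol.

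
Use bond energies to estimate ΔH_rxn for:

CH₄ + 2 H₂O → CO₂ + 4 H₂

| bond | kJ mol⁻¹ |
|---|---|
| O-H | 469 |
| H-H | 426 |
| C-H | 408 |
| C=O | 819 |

Bonds broken (reactants):
  C-H: 4 × 408 = 1632
  O-H: 4 × 469 = 1876
  Σ(broken) = 3508 kJ
Bonds formed (products):
  C=O: 2 × 819 = 1638
  H-H: 4 × 426 = 1704
  Σ(formed) = 3342 kJ
ΔH = Σ(broken) − Σ(formed) = 3508 − 3342 = +166 kJ

ΔH ≈ +166 kJ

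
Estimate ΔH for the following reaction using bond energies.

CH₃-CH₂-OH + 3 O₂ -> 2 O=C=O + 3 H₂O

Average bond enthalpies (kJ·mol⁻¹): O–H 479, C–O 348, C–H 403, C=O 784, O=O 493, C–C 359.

ΔH ≈ −1330 kJ

Bonds broken (reactants):
  C–C: 1 × 359 = 359
  C–H: 5 × 403 = 2015
  C–O: 1 × 348 = 348
  O–H: 1 × 479 = 479
  O=O: 3 × 493 = 1479
  Σ(broken) = 4680 kJ
Bonds formed (products):
  C=O: 4 × 784 = 3136
  O–H: 6 × 479 = 2874
  Σ(formed) = 6010 kJ
ΔH = Σ(broken) − Σ(formed) = 4680 − 6010 = −1330 kJ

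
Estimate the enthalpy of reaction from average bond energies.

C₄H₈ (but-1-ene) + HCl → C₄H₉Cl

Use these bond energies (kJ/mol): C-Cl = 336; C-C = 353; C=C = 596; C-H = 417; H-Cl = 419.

Bonds broken (reactants):
  C-C: 2 × 353 = 706
  C-H: 8 × 417 = 3336
  C=C: 1 × 596 = 596
  H-Cl: 1 × 419 = 419
  Σ(broken) = 5057 kJ
Bonds formed (products):
  C-C: 3 × 353 = 1059
  C-Cl: 1 × 336 = 336
  C-H: 9 × 417 = 3753
  Σ(formed) = 5148 kJ
ΔH = Σ(broken) − Σ(formed) = 5057 − 5148 = −91 kJ

ΔH ≈ −91 kJ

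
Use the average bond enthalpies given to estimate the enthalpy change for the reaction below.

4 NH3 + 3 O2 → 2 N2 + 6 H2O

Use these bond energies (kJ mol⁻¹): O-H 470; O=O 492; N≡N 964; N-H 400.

Bonds broken (reactants):
  N-H: 12 × 400 = 4800
  O=O: 3 × 492 = 1476
  Σ(broken) = 6276 kJ
Bonds formed (products):
  N≡N: 2 × 964 = 1928
  O-H: 12 × 470 = 5640
  Σ(formed) = 7568 kJ
ΔH = Σ(broken) − Σ(formed) = 6276 − 7568 = −1292 kJ

ΔH ≈ −1292 kJ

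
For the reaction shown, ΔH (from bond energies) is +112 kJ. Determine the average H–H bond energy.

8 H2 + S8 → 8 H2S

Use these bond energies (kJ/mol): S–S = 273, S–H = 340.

D(H–H) ≈ 421 kJ/mol

Let D be the H–H bond energy.
Σ(broken) = 8×D + 8×273 = 2184 + 8D
Σ(formed) = 16×340 = 5440
ΔH = Σ(broken) − Σ(formed) = (2184 + 8D) − (5440) = −3256 + 8D
Setting this equal to +112 kJ gives 8D = 3368, so D = 421 kJ/mol.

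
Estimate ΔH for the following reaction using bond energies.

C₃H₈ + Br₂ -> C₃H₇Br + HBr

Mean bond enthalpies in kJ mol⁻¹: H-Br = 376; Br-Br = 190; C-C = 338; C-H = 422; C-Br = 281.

ΔH ≈ −45 kJ

Bonds broken (reactants):
  Br-Br: 1 × 190 = 190
  C-C: 2 × 338 = 676
  C-H: 8 × 422 = 3376
  Σ(broken) = 4242 kJ
Bonds formed (products):
  C-Br: 1 × 281 = 281
  C-C: 2 × 338 = 676
  C-H: 7 × 422 = 2954
  H-Br: 1 × 376 = 376
  Σ(formed) = 4287 kJ
ΔH = Σ(broken) − Σ(formed) = 4242 − 4287 = −45 kJ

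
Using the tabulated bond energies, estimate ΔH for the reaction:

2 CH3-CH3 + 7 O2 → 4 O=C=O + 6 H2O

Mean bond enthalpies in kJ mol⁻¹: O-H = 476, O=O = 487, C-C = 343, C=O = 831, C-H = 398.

ΔH ≈ −3489 kJ

Bonds broken (reactants):
  C-C: 2 × 343 = 686
  C-H: 12 × 398 = 4776
  O=O: 7 × 487 = 3409
  Σ(broken) = 8871 kJ
Bonds formed (products):
  C=O: 8 × 831 = 6648
  O-H: 12 × 476 = 5712
  Σ(formed) = 12360 kJ
ΔH = Σ(broken) − Σ(formed) = 8871 − 12360 = −3489 kJ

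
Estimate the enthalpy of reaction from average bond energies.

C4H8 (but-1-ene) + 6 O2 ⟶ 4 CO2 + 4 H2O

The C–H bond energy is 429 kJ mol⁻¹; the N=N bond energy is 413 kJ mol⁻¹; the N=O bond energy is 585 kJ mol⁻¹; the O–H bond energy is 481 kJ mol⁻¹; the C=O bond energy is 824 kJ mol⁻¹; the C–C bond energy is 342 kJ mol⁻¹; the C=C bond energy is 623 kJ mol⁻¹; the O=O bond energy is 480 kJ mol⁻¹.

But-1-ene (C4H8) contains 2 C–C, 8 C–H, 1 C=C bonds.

ΔH ≈ −2821 kJ

Bonds broken (reactants):
  C–C: 2 × 342 = 684
  C–H: 8 × 429 = 3432
  C=C: 1 × 623 = 623
  O=O: 6 × 480 = 2880
  Σ(broken) = 7619 kJ
Bonds formed (products):
  C=O: 8 × 824 = 6592
  O–H: 8 × 481 = 3848
  Σ(formed) = 10440 kJ
ΔH = Σ(broken) − Σ(formed) = 7619 − 10440 = −2821 kJ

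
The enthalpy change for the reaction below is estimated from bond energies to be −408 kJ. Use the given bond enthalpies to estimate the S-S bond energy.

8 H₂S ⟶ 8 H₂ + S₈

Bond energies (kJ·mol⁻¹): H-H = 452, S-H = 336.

D(S-S) ≈ 271 kJ/mol

Let D be the S-S bond energy.
Σ(broken) = 16×336 = 5376
Σ(formed) = 8×452 + 8×D = 3616 + 8D
ΔH = Σ(broken) − Σ(formed) = (5376) − (3616 + 8D) = +1760 − 8D
Setting this equal to −408 kJ gives 8D = 2168, so D = 271 kJ/mol.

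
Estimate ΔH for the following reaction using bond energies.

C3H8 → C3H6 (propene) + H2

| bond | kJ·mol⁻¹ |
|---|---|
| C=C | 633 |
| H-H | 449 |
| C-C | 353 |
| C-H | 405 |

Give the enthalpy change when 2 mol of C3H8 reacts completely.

Bonds broken (reactants):
  C-C: 2 × 353 = 706
  C-H: 8 × 405 = 3240
  Σ(broken) = 3946 kJ
Bonds formed (products):
  C-C: 1 × 353 = 353
  C-H: 6 × 405 = 2430
  C=C: 1 × 633 = 633
  H-H: 1 × 449 = 449
  Σ(formed) = 3865 kJ
ΔH = Σ(broken) − Σ(formed) = 3946 − 3865 = +81 kJ
For 2× the reaction as written: 2 × (+81) = +162 kJ

ΔH = +162 kJ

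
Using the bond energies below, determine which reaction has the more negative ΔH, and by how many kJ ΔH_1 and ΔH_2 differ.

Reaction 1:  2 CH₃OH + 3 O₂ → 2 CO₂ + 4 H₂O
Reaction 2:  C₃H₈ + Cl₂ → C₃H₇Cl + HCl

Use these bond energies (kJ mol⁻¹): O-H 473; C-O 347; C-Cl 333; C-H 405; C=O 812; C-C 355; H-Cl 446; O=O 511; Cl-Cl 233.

Reaction 1, by 1288 kJ

Reaction 1:
  Bonds broken (reactants):
    C-H: 6 × 405 = 2430
    C-O: 2 × 347 = 694
    O-H: 2 × 473 = 946
    O=O: 3 × 511 = 1533
    Σ(broken) = 5603 kJ
  Bonds formed (products):
    C=O: 4 × 812 = 3248
    O-H: 8 × 473 = 3784
    Σ(formed) = 7032 kJ
  ΔH_1 = 5603 − 7032 = −1429 kJ
Reaction 2:
  Bonds broken (reactants):
    C-C: 2 × 355 = 710
    C-H: 8 × 405 = 3240
    Cl-Cl: 1 × 233 = 233
    Σ(broken) = 4183 kJ
  Bonds formed (products):
    C-C: 2 × 355 = 710
    C-Cl: 1 × 333 = 333
    C-H: 7 × 405 = 2835
    H-Cl: 1 × 446 = 446
    Σ(formed) = 4324 kJ
  ΔH_2 = 4183 − 4324 = −141 kJ
ΔH_1 − ΔH_2 = −1288 kJ, so reaction 1 has the more negative ΔH; |ΔH_1 − ΔH_2| = 1288 kJ.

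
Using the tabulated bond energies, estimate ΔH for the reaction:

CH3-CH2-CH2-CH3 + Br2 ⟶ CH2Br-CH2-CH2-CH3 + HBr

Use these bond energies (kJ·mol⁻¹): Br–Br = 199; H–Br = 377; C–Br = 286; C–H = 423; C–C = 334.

Bonds broken (reactants):
  Br–Br: 1 × 199 = 199
  C–C: 3 × 334 = 1002
  C–H: 10 × 423 = 4230
  Σ(broken) = 5431 kJ
Bonds formed (products):
  C–Br: 1 × 286 = 286
  C–C: 3 × 334 = 1002
  C–H: 9 × 423 = 3807
  H–Br: 1 × 377 = 377
  Σ(formed) = 5472 kJ
ΔH = Σ(broken) − Σ(formed) = 5431 − 5472 = −41 kJ

ΔH ≈ −41 kJ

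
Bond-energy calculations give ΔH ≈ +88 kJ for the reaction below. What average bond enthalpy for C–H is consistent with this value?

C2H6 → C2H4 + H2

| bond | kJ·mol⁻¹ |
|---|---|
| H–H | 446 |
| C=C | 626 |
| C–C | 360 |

D(C–H) ≈ 400 kJ/mol

Let D be the C–H bond energy.
Σ(broken) = 1×360 + 6×D = 360 + 6D
Σ(formed) = 4×D + 1×626 + 1×446 = 1072 + 4D
ΔH = Σ(broken) − Σ(formed) = (360 + 6D) − (1072 + 4D) = −712 + 2D
Setting this equal to +88 kJ gives 2D = 800, so D = 400 kJ/mol.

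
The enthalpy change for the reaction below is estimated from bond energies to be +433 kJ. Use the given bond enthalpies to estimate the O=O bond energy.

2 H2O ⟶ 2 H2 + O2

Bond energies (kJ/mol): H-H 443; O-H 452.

D(O=O) ≈ 489 kJ/mol

Let D be the O=O bond energy.
Σ(broken) = 4×452 = 1808
Σ(formed) = 2×443 + 1×D = 886 + D
ΔH = Σ(broken) − Σ(formed) = (1808) − (886 + D) = +922 − D
Setting this equal to +433 kJ gives D = 489 kJ/mol.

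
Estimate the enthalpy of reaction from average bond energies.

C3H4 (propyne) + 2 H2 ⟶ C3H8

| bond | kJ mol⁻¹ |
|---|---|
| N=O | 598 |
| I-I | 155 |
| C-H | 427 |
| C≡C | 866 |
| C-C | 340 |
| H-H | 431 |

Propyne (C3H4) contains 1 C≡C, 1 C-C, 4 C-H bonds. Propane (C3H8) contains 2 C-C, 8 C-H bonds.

Bonds broken (reactants):
  C≡C: 1 × 866 = 866
  C-C: 1 × 340 = 340
  C-H: 4 × 427 = 1708
  H-H: 2 × 431 = 862
  Σ(broken) = 3776 kJ
Bonds formed (products):
  C-C: 2 × 340 = 680
  C-H: 8 × 427 = 3416
  Σ(formed) = 4096 kJ
ΔH = Σ(broken) − Σ(formed) = 3776 − 4096 = −320 kJ

ΔH ≈ −320 kJ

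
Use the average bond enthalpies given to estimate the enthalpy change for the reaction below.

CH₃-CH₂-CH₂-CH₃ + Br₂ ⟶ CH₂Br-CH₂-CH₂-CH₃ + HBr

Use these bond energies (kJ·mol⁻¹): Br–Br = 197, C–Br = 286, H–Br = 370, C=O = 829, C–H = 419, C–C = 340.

ΔH ≈ −40 kJ

Bonds broken (reactants):
  Br–Br: 1 × 197 = 197
  C–C: 3 × 340 = 1020
  C–H: 10 × 419 = 4190
  Σ(broken) = 5407 kJ
Bonds formed (products):
  C–Br: 1 × 286 = 286
  C–C: 3 × 340 = 1020
  C–H: 9 × 419 = 3771
  H–Br: 1 × 370 = 370
  Σ(formed) = 5447 kJ
ΔH = Σ(broken) − Σ(formed) = 5407 − 5447 = −40 kJ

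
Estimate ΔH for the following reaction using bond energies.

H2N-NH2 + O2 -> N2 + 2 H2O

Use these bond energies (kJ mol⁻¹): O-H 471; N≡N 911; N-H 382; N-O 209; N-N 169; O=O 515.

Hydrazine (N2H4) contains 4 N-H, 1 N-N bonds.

ΔH ≈ −583 kJ

Bonds broken (reactants):
  N-H: 4 × 382 = 1528
  N-N: 1 × 169 = 169
  O=O: 1 × 515 = 515
  Σ(broken) = 2212 kJ
Bonds formed (products):
  N≡N: 1 × 911 = 911
  O-H: 4 × 471 = 1884
  Σ(formed) = 2795 kJ
ΔH = Σ(broken) − Σ(formed) = 2212 − 2795 = −583 kJ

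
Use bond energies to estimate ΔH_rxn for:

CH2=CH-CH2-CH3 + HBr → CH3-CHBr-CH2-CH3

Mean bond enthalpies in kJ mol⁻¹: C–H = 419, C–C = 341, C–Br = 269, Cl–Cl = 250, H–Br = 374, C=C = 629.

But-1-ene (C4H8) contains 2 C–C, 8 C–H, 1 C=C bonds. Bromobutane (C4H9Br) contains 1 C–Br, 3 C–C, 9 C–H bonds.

Bonds broken (reactants):
  C–C: 2 × 341 = 682
  C–H: 8 × 419 = 3352
  C=C: 1 × 629 = 629
  H–Br: 1 × 374 = 374
  Σ(broken) = 5037 kJ
Bonds formed (products):
  C–Br: 1 × 269 = 269
  C–C: 3 × 341 = 1023
  C–H: 9 × 419 = 3771
  Σ(formed) = 5063 kJ
ΔH = Σ(broken) − Σ(formed) = 5037 − 5063 = −26 kJ

ΔH ≈ −26 kJ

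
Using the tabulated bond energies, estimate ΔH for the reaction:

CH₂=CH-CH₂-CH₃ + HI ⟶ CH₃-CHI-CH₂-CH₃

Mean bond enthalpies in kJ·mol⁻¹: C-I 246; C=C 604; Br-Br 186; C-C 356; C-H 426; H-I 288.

Bonds broken (reactants):
  C-C: 2 × 356 = 712
  C-H: 8 × 426 = 3408
  C=C: 1 × 604 = 604
  H-I: 1 × 288 = 288
  Σ(broken) = 5012 kJ
Bonds formed (products):
  C-C: 3 × 356 = 1068
  C-H: 9 × 426 = 3834
  C-I: 1 × 246 = 246
  Σ(formed) = 5148 kJ
ΔH = Σ(broken) − Σ(formed) = 5012 − 5148 = −136 kJ

ΔH ≈ −136 kJ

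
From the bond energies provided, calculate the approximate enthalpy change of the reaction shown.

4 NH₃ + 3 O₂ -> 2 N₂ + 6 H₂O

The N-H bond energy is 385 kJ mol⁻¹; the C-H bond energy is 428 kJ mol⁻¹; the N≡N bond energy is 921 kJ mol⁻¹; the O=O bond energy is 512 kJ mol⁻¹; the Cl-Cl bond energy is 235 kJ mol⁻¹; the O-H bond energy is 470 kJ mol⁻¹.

ΔH ≈ −1326 kJ

Bonds broken (reactants):
  N-H: 12 × 385 = 4620
  O=O: 3 × 512 = 1536
  Σ(broken) = 6156 kJ
Bonds formed (products):
  N≡N: 2 × 921 = 1842
  O-H: 12 × 470 = 5640
  Σ(formed) = 7482 kJ
ΔH = Σ(broken) − Σ(formed) = 6156 − 7482 = −1326 kJ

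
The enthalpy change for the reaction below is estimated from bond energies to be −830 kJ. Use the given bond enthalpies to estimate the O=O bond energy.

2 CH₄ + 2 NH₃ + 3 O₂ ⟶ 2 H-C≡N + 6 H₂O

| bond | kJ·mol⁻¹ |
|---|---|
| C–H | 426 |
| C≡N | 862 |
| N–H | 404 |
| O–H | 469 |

D(O=O) ≈ 514 kJ/mol

Let D be the O=O bond energy.
Σ(broken) = 8×426 + 6×404 + 3×D = 5832 + 3D
Σ(formed) = 2×862 + 2×426 + 12×469 = 8204
ΔH = Σ(broken) − Σ(formed) = (5832 + 3D) − (8204) = −2372 + 3D
Setting this equal to −830 kJ gives 3D = 1542, so D = 514 kJ/mol.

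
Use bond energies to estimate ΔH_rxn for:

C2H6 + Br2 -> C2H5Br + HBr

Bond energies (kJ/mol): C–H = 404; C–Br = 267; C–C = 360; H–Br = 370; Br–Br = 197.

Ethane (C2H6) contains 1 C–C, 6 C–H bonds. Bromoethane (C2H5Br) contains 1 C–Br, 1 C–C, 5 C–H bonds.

Bonds broken (reactants):
  Br–Br: 1 × 197 = 197
  C–C: 1 × 360 = 360
  C–H: 6 × 404 = 2424
  Σ(broken) = 2981 kJ
Bonds formed (products):
  C–Br: 1 × 267 = 267
  C–C: 1 × 360 = 360
  C–H: 5 × 404 = 2020
  H–Br: 1 × 370 = 370
  Σ(formed) = 3017 kJ
ΔH = Σ(broken) − Σ(formed) = 2981 − 3017 = −36 kJ

ΔH ≈ −36 kJ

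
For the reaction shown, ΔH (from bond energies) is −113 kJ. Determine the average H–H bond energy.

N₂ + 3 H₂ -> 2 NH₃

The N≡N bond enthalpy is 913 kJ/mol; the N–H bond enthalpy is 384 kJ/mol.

D(H–H) ≈ 426 kJ/mol

Let D be the H–H bond energy.
Σ(broken) = 3×D + 1×913 = 913 + 3D
Σ(formed) = 6×384 = 2304
ΔH = Σ(broken) − Σ(formed) = (913 + 3D) − (2304) = −1391 + 3D
Setting this equal to −113 kJ gives 3D = 1278, so D = 426 kJ/mol.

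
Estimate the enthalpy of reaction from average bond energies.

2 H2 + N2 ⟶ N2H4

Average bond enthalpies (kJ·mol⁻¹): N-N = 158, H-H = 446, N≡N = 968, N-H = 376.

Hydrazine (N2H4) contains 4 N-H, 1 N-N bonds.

Bonds broken (reactants):
  H-H: 2 × 446 = 892
  N≡N: 1 × 968 = 968
  Σ(broken) = 1860 kJ
Bonds formed (products):
  N-H: 4 × 376 = 1504
  N-N: 1 × 158 = 158
  Σ(formed) = 1662 kJ
ΔH = Σ(broken) − Σ(formed) = 1860 − 1662 = +198 kJ

ΔH ≈ +198 kJ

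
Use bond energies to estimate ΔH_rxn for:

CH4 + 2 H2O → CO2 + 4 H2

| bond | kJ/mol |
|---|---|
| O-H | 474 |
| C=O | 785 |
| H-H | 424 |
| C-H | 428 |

Bonds broken (reactants):
  C-H: 4 × 428 = 1712
  O-H: 4 × 474 = 1896
  Σ(broken) = 3608 kJ
Bonds formed (products):
  C=O: 2 × 785 = 1570
  H-H: 4 × 424 = 1696
  Σ(formed) = 3266 kJ
ΔH = Σ(broken) − Σ(formed) = 3608 − 3266 = +342 kJ

ΔH ≈ +342 kJ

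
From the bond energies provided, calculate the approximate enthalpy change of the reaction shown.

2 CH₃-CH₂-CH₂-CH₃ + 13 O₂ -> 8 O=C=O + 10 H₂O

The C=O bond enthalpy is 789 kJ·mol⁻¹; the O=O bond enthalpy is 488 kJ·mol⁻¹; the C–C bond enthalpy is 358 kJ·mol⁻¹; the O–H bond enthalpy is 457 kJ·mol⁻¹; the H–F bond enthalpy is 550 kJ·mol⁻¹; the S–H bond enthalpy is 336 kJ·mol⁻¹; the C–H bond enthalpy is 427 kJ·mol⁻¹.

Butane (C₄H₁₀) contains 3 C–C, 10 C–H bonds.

Bonds broken (reactants):
  C–C: 6 × 358 = 2148
  C–H: 20 × 427 = 8540
  O=O: 13 × 488 = 6344
  Σ(broken) = 17032 kJ
Bonds formed (products):
  C=O: 16 × 789 = 12624
  O–H: 20 × 457 = 9140
  Σ(formed) = 21764 kJ
ΔH = Σ(broken) − Σ(formed) = 17032 − 21764 = −4732 kJ

ΔH ≈ −4732 kJ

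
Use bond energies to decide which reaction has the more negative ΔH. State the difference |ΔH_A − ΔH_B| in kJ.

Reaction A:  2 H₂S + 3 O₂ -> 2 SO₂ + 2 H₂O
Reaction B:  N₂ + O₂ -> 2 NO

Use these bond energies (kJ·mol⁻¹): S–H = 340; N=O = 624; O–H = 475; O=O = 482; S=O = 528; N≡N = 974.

Reaction A:
  Bonds broken (reactants):
    O=O: 3 × 482 = 1446
    S–H: 4 × 340 = 1360
    Σ(broken) = 2806 kJ
  Bonds formed (products):
    O–H: 4 × 475 = 1900
    S=O: 4 × 528 = 2112
    Σ(formed) = 4012 kJ
  ΔH_A = 2806 − 4012 = −1206 kJ
Reaction B:
  Bonds broken (reactants):
    N≡N: 1 × 974 = 974
    O=O: 1 × 482 = 482
    Σ(broken) = 1456 kJ
  Bonds formed (products):
    N=O: 2 × 624 = 1248
    Σ(formed) = 1248 kJ
  ΔH_B = 1456 − 1248 = +208 kJ
ΔH_A − ΔH_B = −1414 kJ, so reaction A has the more negative ΔH; |ΔH_A − ΔH_B| = 1414 kJ.

Reaction A, by 1414 kJ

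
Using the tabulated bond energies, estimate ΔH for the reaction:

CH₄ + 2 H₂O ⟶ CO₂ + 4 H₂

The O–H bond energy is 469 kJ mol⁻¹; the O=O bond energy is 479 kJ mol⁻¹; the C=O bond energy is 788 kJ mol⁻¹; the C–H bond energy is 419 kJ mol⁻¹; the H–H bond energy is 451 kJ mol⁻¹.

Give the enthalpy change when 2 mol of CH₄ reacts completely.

Bonds broken (reactants):
  C–H: 4 × 419 = 1676
  O–H: 4 × 469 = 1876
  Σ(broken) = 3552 kJ
Bonds formed (products):
  C=O: 2 × 788 = 1576
  H–H: 4 × 451 = 1804
  Σ(formed) = 3380 kJ
ΔH = Σ(broken) − Σ(formed) = 3552 − 3380 = +172 kJ
For 2× the reaction as written: 2 × (+172) = +344 kJ

ΔH = +344 kJ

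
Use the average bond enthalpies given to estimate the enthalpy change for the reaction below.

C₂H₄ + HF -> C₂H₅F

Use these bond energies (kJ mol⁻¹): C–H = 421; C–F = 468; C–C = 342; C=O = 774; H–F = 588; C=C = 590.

ΔH ≈ −53 kJ

Bonds broken (reactants):
  C–H: 4 × 421 = 1684
  C=C: 1 × 590 = 590
  H–F: 1 × 588 = 588
  Σ(broken) = 2862 kJ
Bonds formed (products):
  C–C: 1 × 342 = 342
  C–F: 1 × 468 = 468
  C–H: 5 × 421 = 2105
  Σ(formed) = 2915 kJ
ΔH = Σ(broken) − Σ(formed) = 2862 − 2915 = −53 kJ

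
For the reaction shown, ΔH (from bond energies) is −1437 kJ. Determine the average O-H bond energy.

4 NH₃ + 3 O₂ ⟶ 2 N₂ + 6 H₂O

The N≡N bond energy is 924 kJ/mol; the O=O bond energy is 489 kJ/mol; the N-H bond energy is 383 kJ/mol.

D(O-H) ≈ 471 kJ/mol

Let D be the O-H bond energy.
Σ(broken) = 12×383 + 3×489 = 6063
Σ(formed) = 2×924 + 12×D = 1848 + 12D
ΔH = Σ(broken) − Σ(formed) = (6063) − (1848 + 12D) = +4215 − 12D
Setting this equal to −1437 kJ gives 12D = 5652, so D = 471 kJ/mol.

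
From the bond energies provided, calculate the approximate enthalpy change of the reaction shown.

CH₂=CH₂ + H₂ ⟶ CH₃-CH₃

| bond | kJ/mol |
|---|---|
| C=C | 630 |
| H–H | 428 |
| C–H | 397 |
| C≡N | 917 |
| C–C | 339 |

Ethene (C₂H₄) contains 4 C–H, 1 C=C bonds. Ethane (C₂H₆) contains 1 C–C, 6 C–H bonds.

ΔH ≈ −75 kJ

Bonds broken (reactants):
  C–H: 4 × 397 = 1588
  C=C: 1 × 630 = 630
  H–H: 1 × 428 = 428
  Σ(broken) = 2646 kJ
Bonds formed (products):
  C–C: 1 × 339 = 339
  C–H: 6 × 397 = 2382
  Σ(formed) = 2721 kJ
ΔH = Σ(broken) − Σ(formed) = 2646 − 2721 = −75 kJ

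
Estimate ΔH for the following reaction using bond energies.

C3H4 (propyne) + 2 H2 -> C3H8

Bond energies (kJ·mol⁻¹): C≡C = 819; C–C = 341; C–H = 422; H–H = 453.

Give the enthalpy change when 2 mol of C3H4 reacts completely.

Bonds broken (reactants):
  C≡C: 1 × 819 = 819
  C–C: 1 × 341 = 341
  C–H: 4 × 422 = 1688
  H–H: 2 × 453 = 906
  Σ(broken) = 3754 kJ
Bonds formed (products):
  C–C: 2 × 341 = 682
  C–H: 8 × 422 = 3376
  Σ(formed) = 4058 kJ
ΔH = Σ(broken) − Σ(formed) = 3754 − 4058 = −304 kJ
For 2× the reaction as written: 2 × (−304) = −608 kJ

ΔH = −608 kJ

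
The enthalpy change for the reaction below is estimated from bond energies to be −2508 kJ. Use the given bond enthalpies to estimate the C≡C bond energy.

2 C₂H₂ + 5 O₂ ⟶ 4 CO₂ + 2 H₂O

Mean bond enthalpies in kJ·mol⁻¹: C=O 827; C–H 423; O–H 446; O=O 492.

Let D be the C≡C bond energy.
Σ(broken) = 2×D + 4×423 + 5×492 = 4152 + 2D
Σ(formed) = 8×827 + 4×446 = 8400
ΔH = Σ(broken) − Σ(formed) = (4152 + 2D) − (8400) = −4248 + 2D
Setting this equal to −2508 kJ gives 2D = 1740, so D = 870 kJ/mol.

D(C≡C) ≈ 870 kJ/mol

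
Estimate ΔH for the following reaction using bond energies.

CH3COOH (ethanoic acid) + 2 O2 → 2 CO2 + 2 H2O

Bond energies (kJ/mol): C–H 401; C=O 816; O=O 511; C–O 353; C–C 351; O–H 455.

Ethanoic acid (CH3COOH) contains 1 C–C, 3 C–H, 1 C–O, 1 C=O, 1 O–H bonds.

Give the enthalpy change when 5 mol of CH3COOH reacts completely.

Bonds broken (reactants):
  C–C: 1 × 351 = 351
  C–H: 3 × 401 = 1203
  C–O: 1 × 353 = 353
  C=O: 1 × 816 = 816
  O–H: 1 × 455 = 455
  O=O: 2 × 511 = 1022
  Σ(broken) = 4200 kJ
Bonds formed (products):
  C=O: 4 × 816 = 3264
  O–H: 4 × 455 = 1820
  Σ(formed) = 5084 kJ
ΔH = Σ(broken) − Σ(formed) = 4200 − 5084 = −884 kJ
For 5× the reaction as written: 5 × (−884) = −4420 kJ

ΔH = −4420 kJ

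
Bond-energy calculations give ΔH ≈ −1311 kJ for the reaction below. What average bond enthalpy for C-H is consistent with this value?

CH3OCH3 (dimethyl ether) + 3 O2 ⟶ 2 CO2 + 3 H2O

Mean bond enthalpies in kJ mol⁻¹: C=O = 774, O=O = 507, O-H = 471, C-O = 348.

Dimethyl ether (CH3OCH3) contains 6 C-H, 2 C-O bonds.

Let D be the C-H bond energy.
Σ(broken) = 6×D + 2×348 + 3×507 = 2217 + 6D
Σ(formed) = 4×774 + 6×471 = 5922
ΔH = Σ(broken) − Σ(formed) = (2217 + 6D) − (5922) = −3705 + 6D
Setting this equal to −1311 kJ gives 6D = 2394, so D = 399 kJ/mol.

D(C-H) ≈ 399 kJ/mol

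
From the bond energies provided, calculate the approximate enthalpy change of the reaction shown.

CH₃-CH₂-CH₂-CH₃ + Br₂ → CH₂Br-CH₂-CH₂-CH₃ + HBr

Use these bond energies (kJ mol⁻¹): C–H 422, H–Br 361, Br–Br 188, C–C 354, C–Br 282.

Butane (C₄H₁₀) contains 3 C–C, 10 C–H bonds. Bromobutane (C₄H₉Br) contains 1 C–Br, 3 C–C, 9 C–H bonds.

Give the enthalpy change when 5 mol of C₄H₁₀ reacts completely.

ΔH = −165 kJ

Bonds broken (reactants):
  Br–Br: 1 × 188 = 188
  C–C: 3 × 354 = 1062
  C–H: 10 × 422 = 4220
  Σ(broken) = 5470 kJ
Bonds formed (products):
  C–Br: 1 × 282 = 282
  C–C: 3 × 354 = 1062
  C–H: 9 × 422 = 3798
  H–Br: 1 × 361 = 361
  Σ(formed) = 5503 kJ
ΔH = Σ(broken) − Σ(formed) = 5470 − 5503 = −33 kJ
For 5× the reaction as written: 5 × (−33) = −165 kJ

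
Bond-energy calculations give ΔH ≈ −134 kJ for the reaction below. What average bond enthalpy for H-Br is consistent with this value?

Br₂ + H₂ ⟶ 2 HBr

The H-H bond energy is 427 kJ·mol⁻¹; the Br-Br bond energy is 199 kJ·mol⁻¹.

D(H-Br) ≈ 380 kJ/mol

Let D be the H-Br bond energy.
Σ(broken) = 1×199 + 1×427 = 626
Σ(formed) = 2×D = 2D
ΔH = Σ(broken) − Σ(formed) = (626) − (2D) = +626 − 2D
Setting this equal to −134 kJ gives 2D = 760, so D = 380 kJ/mol.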